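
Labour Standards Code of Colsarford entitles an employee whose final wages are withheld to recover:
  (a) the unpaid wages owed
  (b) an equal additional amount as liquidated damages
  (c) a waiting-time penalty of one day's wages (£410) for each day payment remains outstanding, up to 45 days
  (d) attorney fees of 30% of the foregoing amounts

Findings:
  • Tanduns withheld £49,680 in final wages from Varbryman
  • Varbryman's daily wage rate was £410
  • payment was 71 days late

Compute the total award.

Total award: £153,153

Liquidated damages (equal amount): £49,680
Penalty days: min(71, 45) = 45
Waiting-time penalty: 45 × £410 = £18,450
Subtotal: £49,680 + £49,680 + £18,450 = £117,810
Attorney fees: 30% of £117,810 = £35,343
Total award: £117,810 + £35,343 = £153,153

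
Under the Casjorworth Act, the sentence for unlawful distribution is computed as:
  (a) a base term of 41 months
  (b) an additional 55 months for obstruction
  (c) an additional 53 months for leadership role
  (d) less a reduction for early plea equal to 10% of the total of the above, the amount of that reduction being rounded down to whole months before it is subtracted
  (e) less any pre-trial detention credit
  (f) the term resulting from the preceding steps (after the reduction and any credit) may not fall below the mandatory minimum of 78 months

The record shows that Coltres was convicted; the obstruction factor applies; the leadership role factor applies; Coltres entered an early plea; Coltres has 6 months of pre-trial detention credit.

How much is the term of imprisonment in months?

129 months

Obstruction enhancement: +55 months
Leadership role enhancement: +53 months
Adjusted term: 41 months + 55 months + 53 months = 149 months
Early plea reduction: 10% of 149 months = 14 months (rounded down)
After reduction: 149 − 14 = 135 months
Less pre-trial detention credit: 135 months − 6 months = 129 months
Minimum 78 months: 129 months meets the minimum, no increase.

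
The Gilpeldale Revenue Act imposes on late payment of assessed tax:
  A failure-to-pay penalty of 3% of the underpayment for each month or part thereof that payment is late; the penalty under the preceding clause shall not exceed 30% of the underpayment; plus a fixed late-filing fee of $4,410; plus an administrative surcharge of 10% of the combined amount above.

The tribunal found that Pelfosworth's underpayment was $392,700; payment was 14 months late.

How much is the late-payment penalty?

Penalty: $134,442

Accrued rate: 3% × 14 = 42%, capped at 30% → 30%
Failure-to-pay penalty: 30% of $392,700 = $117,810
Penalty before surcharge: $117,810 + $4,410 = $122,220
Administrative surcharge: 10% of $122,220 = $12,222
Total penalty: $122,220 + $12,222 = $134,442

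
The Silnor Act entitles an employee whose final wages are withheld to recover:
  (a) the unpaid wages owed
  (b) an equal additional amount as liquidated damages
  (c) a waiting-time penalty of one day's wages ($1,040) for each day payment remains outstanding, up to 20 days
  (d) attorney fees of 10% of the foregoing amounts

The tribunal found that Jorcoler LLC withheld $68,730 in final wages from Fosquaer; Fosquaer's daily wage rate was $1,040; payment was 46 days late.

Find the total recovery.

$174,086

Liquidated damages (equal amount): $68,730
Penalty days: min(46, 20) = 20
Waiting-time penalty: 20 × $1,040 = $20,800
Subtotal: $68,730 + $68,730 + $20,800 = $158,260
Attorney fees: 10% of $158,260 = $15,826
Total award: $158,260 + $15,826 = $174,086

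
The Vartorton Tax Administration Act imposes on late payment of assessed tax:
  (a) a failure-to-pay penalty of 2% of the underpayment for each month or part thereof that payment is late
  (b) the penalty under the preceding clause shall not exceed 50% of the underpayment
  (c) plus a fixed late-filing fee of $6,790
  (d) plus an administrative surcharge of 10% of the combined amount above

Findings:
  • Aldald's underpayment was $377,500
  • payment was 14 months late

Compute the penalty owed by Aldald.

$123,739

Accrued rate: 2% × 14 = 28%, capped at 50% → 28%
Failure-to-pay penalty: 28% of $377,500 = $105,700
Penalty before surcharge: $105,700 + $6,790 = $112,490
Administrative surcharge: 10% of $112,490 = $11,249
Total penalty: $112,490 + $11,249 = $123,739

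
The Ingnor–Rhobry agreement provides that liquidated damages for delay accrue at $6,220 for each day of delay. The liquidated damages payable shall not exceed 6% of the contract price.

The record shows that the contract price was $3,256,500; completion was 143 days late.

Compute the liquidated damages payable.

$195,390

Per-day damages: 143 × $6,220 = $889,460
Cap: 6% of $3,256,500 = $195,390
Cap at $195,390: $889,460 exceeds the cap → $195,390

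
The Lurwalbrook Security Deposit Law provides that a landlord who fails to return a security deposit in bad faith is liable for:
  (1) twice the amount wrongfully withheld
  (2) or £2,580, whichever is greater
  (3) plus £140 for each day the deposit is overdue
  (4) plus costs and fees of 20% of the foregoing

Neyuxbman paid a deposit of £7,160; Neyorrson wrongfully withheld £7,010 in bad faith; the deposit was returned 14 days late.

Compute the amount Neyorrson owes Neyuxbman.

Doubled: 2 × £7,010 = £14,020
Minimum £2,580: £14,020 meets the minimum, no increase.
Late-return penalty: 14 × £140 = £1,960
Damages plus late penalty: £14,020 + £1,960 = £15,980
Costs and fees: 20% of £15,980 = £3,196
Total recovery: £15,980 + £3,196 = £19,176

£19,176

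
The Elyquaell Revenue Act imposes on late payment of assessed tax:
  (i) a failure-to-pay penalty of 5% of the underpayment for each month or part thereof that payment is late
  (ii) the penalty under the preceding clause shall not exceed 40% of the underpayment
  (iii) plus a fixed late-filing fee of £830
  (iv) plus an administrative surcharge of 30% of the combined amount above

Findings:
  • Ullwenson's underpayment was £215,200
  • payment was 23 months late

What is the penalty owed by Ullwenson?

Accrued rate: 5% × 23 = 115%, capped at 40% → 40%
Failure-to-pay penalty: 40% of £215,200 = £86,080
Penalty before surcharge: £86,080 + £830 = £86,910
Administrative surcharge: 30% of £86,910 = £26,073
Total penalty: £86,910 + £26,073 = £112,983

£112,983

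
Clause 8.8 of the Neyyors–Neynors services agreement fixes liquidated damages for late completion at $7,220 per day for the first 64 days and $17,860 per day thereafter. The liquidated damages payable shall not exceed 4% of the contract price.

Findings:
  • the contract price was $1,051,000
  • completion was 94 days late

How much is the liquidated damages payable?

First 64 days: 64 × $7,220 = $462,080
Remaining days: (94 − 64) × $17,860 = $535,800
Accrued per-day damages: $462,080 + $535,800 = $997,880
Cap: 4% of $1,051,000 = $42,040
Cap at $42,040: $997,880 exceeds the cap → $42,040

$42,040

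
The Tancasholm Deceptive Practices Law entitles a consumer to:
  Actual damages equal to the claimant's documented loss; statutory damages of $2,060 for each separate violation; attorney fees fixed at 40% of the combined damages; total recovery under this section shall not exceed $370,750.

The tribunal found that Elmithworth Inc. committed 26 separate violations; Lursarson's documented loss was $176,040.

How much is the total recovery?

Statutory damages: 26 × $2,060 = $53,560
Combined damages: $176,040 + $53,560 = $229,600
Attorney fees: 40% of $229,600 = $91,840
Total before cap: $229,600 + $91,840 = $321,440
Cap at $370,750: $321,440 is within the cap, no reduction.

$321,440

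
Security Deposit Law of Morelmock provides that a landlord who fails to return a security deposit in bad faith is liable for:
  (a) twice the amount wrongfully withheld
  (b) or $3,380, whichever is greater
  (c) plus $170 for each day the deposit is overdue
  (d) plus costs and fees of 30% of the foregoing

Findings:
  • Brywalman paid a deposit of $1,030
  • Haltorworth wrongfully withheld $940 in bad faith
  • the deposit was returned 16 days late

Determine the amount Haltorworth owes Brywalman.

Doubled: 2 × $940 = $1,880
Minimum $3,380: $1,880 is below the minimum → $3,380
Late-return penalty: 16 × $170 = $2,720
Damages plus late penalty: $3,380 + $2,720 = $6,100
Costs and fees: 30% of $6,100 = $1,830
Total recovery: $6,100 + $1,830 = $7,930

$7,930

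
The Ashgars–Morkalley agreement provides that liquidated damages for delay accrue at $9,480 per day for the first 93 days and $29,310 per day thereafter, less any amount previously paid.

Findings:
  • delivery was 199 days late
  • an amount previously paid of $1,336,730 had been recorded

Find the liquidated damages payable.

First 93 days: 93 × $9,480 = $881,640
Remaining days: (199 − 93) × $29,310 = $3,106,860
Accrued per-day damages: $881,640 + $3,106,860 = $3,988,500
Less amount previously paid: $3,988,500 − $1,336,730 = $2,651,770

$2,651,770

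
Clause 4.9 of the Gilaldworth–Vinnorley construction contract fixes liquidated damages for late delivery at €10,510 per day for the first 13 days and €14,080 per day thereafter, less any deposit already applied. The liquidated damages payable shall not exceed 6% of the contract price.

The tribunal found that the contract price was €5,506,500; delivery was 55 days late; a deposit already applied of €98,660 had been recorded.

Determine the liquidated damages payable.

First 13 days: 13 × €10,510 = €136,630
Remaining days: (55 − 13) × €14,080 = €591,360
Accrued per-day damages: €136,630 + €591,360 = €727,990
Less deposit already applied: €727,990 − €98,660 = €629,330
Cap: 6% of €5,506,500 = €330,390
Cap at €330,390: €629,330 exceeds the cap → €330,390

€330,390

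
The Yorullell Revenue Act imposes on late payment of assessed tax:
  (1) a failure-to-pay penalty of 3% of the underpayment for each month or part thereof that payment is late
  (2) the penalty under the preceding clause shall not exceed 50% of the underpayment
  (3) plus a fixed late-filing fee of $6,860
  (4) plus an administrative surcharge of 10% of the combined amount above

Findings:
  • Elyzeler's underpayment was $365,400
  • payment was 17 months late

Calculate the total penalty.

Accrued rate: 3% × 17 = 51%, capped at 50% → 50%
Failure-to-pay penalty: 50% of $365,400 = $182,700
Penalty before surcharge: $182,700 + $6,860 = $189,560
Administrative surcharge: 10% of $189,560 = $18,956
Total penalty: $189,560 + $18,956 = $208,516

$208,516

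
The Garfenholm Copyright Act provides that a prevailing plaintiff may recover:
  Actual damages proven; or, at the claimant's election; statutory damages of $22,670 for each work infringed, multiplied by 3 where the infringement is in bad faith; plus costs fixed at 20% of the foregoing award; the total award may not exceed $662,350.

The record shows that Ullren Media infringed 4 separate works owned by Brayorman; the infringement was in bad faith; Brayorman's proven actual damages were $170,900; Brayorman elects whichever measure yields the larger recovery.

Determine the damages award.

Award: $326,448

Statutory damages: 4 × $22,670 = $90,680
Trebled: 3 × $90,680 = $272,040
Greater of actual damages ($170,900) or enhanced statutory damages ($272,040): $272,040
Costs: 20% of $272,040 = $54,408
Award plus costs: $272,040 + $54,408 = $326,448
Cap at $662,350: $326,448 is within the cap, no reduction.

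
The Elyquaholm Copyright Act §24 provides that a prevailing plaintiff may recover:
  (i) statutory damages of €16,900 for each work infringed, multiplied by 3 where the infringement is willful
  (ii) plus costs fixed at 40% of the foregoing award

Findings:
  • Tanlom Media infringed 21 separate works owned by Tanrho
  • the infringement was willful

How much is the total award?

Statutory damages: 21 × €16,900 = €354,900
Trebled: 3 × €354,900 = €1,064,700
Costs: 40% of €1,064,700 = €425,880
Award plus costs: €1,064,700 + €425,880 = €1,490,580

€1,490,580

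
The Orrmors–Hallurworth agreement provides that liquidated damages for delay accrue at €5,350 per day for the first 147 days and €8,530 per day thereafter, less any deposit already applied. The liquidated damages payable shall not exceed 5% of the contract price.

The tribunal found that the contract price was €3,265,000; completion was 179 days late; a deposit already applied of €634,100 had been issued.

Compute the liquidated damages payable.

First 147 days: 147 × €5,350 = €786,450
Remaining days: (179 − 147) × €8,530 = €272,960
Accrued per-day damages: €786,450 + €272,960 = €1,059,410
Less deposit already applied: €1,059,410 − €634,100 = €425,310
Cap: 5% of €3,265,000 = €163,250
Cap at €163,250: €425,310 exceeds the cap → €163,250

€163,250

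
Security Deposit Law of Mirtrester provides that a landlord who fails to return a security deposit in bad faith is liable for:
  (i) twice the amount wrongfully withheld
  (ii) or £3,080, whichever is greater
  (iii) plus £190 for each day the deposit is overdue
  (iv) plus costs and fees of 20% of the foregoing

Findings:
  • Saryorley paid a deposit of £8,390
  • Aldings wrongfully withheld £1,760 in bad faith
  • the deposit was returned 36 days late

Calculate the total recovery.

Recovery: £12,432

Doubled: 2 × £1,760 = £3,520
Minimum £3,080: £3,520 meets the minimum, no increase.
Late-return penalty: 36 × £190 = £6,840
Damages plus late penalty: £3,520 + £6,840 = £10,360
Costs and fees: 20% of £10,360 = £2,072
Total recovery: £10,360 + £2,072 = £12,432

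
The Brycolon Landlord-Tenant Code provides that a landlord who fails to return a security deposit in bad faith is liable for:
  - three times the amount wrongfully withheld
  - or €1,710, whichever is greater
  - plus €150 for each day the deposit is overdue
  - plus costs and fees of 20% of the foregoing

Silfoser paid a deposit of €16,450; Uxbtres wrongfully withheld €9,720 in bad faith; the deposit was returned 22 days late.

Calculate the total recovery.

Trebled: 3 × €9,720 = €29,160
Minimum €1,710: €29,160 meets the minimum, no increase.
Late-return penalty: 22 × €150 = €3,300
Damages plus late penalty: €29,160 + €3,300 = €32,460
Costs and fees: 20% of €32,460 = €6,492
Total recovery: €32,460 + €6,492 = €38,952

€38,952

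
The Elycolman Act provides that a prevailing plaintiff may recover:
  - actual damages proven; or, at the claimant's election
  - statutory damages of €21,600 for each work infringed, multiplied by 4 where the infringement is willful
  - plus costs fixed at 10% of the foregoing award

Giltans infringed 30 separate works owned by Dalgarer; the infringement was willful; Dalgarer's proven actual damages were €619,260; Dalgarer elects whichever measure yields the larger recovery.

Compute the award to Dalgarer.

€2,851,200

Statutory damages: 30 × €21,600 = €648,000
Multiplied by 4: 4 × €648,000 = €2,592,000
Greater of actual damages (€619,260) or enhanced statutory damages (€2,592,000): €2,592,000
Costs: 10% of €2,592,000 = €259,200
Award plus costs: €2,592,000 + €259,200 = €2,851,200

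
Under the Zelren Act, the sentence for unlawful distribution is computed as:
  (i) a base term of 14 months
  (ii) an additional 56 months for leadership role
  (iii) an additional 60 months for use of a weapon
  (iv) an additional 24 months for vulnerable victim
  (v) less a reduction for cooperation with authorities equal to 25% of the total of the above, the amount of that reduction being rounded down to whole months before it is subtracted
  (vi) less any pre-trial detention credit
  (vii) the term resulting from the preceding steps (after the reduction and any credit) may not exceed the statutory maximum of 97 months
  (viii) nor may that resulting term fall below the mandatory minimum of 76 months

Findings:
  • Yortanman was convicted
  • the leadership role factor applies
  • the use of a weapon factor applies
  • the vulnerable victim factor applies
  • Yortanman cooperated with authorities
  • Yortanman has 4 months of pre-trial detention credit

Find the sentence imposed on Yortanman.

Leadership role enhancement: +56 months
Use of a weapon enhancement: +60 months
Vulnerable victim enhancement: +24 months
Adjusted term: 14 months + 56 months + 60 months + 24 months = 154 months
Cooperation with authorities reduction: 25% of 154 months = 38 months (rounded down)
After reduction: 154 − 38 = 116 months
Less pre-trial detention credit: 116 months − 4 months = 112 months
Cap at 97 months: 112 months exceeds the cap → 97 months
Minimum 76 months: 97 months meets the minimum, no increase.

97 months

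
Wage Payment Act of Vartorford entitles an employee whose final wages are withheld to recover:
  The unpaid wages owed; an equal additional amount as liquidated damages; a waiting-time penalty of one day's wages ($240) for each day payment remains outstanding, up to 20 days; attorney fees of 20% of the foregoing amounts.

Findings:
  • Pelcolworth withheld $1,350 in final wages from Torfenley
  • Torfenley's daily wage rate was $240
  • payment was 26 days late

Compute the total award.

Total award: $9,000

Liquidated damages (equal amount): $1,350
Penalty days: min(26, 20) = 20
Waiting-time penalty: 20 × $240 = $4,800
Subtotal: $1,350 + $1,350 + $4,800 = $7,500
Attorney fees: 20% of $7,500 = $1,500
Total award: $7,500 + $1,500 = $9,000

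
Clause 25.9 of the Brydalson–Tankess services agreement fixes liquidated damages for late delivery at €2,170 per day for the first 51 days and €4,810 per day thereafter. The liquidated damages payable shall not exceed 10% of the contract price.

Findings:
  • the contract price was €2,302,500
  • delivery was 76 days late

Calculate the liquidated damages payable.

First 51 days: 51 × €2,170 = €110,670
Remaining days: (76 − 51) × €4,810 = €120,250
Accrued per-day damages: €110,670 + €120,250 = €230,920
Cap: 10% of €2,302,500 = €230,250
Cap at €230,250: €230,920 exceeds the cap → €230,250

€230,250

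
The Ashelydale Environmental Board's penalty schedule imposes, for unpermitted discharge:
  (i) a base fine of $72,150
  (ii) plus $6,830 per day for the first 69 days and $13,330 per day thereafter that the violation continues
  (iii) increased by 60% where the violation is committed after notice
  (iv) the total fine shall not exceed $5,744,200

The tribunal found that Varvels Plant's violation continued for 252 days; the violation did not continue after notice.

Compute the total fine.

First 69 days: 69 × $6,830 = $471,270
Remaining days: (252 − 69) × $13,330 = $2,439,390
Per-day component: $471,270 + $2,439,390 = $2,910,660
Base plus per-day: $72,150 + $2,910,660 = $2,982,810
The violation did not continue after notice: no 60% increase.
Cap at $5,744,200: $2,982,810 is within the cap, no reduction.

$2,982,810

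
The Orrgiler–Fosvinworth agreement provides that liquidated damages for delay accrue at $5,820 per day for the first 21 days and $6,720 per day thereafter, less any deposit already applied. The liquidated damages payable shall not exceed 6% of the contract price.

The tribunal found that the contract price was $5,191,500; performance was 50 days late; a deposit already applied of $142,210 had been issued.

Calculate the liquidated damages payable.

First 21 days: 21 × $5,820 = $122,220
Remaining days: (50 − 21) × $6,720 = $194,880
Accrued per-day damages: $122,220 + $194,880 = $317,100
Less deposit already applied: $317,100 − $142,210 = $174,890
Cap: 6% of $5,191,500 = $311,490
Cap at $311,490: $174,890 is within the cap, no reduction.

$174,890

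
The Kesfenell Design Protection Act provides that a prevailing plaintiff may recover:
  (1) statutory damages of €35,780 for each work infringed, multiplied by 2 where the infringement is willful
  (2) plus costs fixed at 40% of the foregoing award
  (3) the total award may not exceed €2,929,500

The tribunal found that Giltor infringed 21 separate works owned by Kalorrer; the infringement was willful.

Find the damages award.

Statutory damages: 21 × €35,780 = €751,380
Doubled: 2 × €751,380 = €1,502,760
Costs: 40% of €1,502,760 = €601,104
Award plus costs: €1,502,760 + €601,104 = €2,103,864
Cap at €2,929,500: €2,103,864 is within the cap, no reduction.

€2,103,864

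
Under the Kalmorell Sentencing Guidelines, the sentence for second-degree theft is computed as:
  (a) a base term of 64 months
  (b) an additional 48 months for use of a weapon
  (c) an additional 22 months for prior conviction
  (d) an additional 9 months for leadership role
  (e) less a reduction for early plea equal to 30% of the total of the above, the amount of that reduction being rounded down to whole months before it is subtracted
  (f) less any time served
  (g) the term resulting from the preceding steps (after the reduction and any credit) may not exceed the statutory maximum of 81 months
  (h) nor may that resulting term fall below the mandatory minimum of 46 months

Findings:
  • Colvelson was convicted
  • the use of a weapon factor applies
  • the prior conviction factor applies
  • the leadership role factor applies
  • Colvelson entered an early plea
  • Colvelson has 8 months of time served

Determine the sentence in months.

81 months

Use of a weapon enhancement: +48 months
Prior conviction enhancement: +22 months
Leadership role enhancement: +9 months
Adjusted term: 64 months + 48 months + 22 months + 9 months = 143 months
Early plea reduction: 30% of 143 months = 42 months (rounded down)
After reduction: 143 − 42 = 101 months
Less time served: 101 months − 8 months = 93 months
Cap at 81 months: 93 months exceeds the cap → 81 months
Minimum 46 months: 81 months meets the minimum, no increase.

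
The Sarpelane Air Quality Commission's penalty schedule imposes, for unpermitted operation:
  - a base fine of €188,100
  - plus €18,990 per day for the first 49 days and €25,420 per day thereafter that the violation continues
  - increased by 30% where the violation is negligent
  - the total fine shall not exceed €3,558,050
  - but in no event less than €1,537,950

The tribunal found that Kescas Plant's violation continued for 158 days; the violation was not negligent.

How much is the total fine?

€3,558,050

First 49 days: 49 × €18,990 = €930,510
Remaining days: (158 − 49) × €25,420 = €2,770,780
Per-day component: €930,510 + €2,770,780 = €3,701,290
Base plus per-day: €188,100 + €3,701,290 = €3,889,390
The violation was not negligent: no 30% increase.
Cap at €3,558,050: €3,889,390 exceeds the cap → €3,558,050
Minimum €1,537,950: €3,558,050 meets the minimum, no increase.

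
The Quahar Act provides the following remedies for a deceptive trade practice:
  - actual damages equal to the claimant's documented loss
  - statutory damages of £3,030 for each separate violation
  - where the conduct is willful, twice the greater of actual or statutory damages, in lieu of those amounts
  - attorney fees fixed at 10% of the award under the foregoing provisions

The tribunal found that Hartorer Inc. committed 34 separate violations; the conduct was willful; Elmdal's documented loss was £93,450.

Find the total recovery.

Statutory damages: 34 × £3,030 = £103,020
Greater of actual damages (£93,450) or statutory damages (£103,020): £103,020
Doubled: 2 × £103,020 = £206,040
Attorney fees: 10% of £206,040 = £20,604
Total recovery: £206,040 + £20,604 = £226,644

£226,644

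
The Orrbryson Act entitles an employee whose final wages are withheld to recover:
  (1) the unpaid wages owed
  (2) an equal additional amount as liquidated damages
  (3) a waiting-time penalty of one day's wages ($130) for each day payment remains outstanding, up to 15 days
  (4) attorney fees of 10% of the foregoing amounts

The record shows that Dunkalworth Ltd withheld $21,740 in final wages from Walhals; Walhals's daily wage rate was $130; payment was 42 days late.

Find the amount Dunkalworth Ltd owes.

Liquidated damages (equal amount): $21,740
Penalty days: min(42, 15) = 15
Waiting-time penalty: 15 × $130 = $1,950
Subtotal: $21,740 + $21,740 + $1,950 = $45,430
Attorney fees: 10% of $45,430 = $4,543
Total award: $45,430 + $4,543 = $49,973

$49,973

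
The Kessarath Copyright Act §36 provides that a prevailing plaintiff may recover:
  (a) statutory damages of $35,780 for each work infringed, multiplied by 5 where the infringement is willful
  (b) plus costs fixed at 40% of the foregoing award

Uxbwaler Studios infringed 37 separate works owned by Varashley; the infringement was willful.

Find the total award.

$9,267,020

Statutory damages: 37 × $35,780 = $1,323,860
Multiplied by 5: 5 × $1,323,860 = $6,619,300
Costs: 40% of $6,619,300 = $2,647,720
Award plus costs: $6,619,300 + $2,647,720 = $9,267,020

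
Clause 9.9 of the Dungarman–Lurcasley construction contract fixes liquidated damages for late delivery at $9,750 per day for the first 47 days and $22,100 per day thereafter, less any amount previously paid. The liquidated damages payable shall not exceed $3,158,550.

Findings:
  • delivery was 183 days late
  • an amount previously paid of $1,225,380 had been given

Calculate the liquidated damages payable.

First 47 days: 47 × $9,750 = $458,250
Remaining days: (183 − 47) × $22,100 = $3,005,600
Accrued per-day damages: $458,250 + $3,005,600 = $3,463,850
Less amount previously paid: $3,463,850 − $1,225,380 = $2,238,470
Cap at $3,158,550: $2,238,470 is within the cap, no reduction.

$2,238,470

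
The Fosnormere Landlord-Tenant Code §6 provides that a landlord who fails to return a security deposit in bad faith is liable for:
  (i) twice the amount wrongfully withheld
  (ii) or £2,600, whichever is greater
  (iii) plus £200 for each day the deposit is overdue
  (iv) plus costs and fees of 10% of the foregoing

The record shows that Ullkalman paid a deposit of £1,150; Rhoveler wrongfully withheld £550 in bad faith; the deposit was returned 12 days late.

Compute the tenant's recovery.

Doubled: 2 × £550 = £1,100
Minimum £2,600: £1,100 is below the minimum → £2,600
Late-return penalty: 12 × £200 = £2,400
Damages plus late penalty: £2,600 + £2,400 = £5,000
Costs and fees: 10% of £5,000 = £500
Total recovery: £5,000 + £500 = £5,500

£5,500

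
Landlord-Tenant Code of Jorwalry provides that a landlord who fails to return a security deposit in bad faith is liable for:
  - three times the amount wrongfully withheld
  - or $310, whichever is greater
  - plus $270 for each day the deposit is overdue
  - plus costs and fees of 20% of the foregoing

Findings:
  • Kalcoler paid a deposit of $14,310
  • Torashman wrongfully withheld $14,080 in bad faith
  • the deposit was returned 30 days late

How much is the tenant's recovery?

Trebled: 3 × $14,080 = $42,240
Minimum $310: $42,240 meets the minimum, no increase.
Late-return penalty: 30 × $270 = $8,100
Damages plus late penalty: $42,240 + $8,100 = $50,340
Costs and fees: 20% of $50,340 = $10,068
Total recovery: $50,340 + $10,068 = $60,408

$60,408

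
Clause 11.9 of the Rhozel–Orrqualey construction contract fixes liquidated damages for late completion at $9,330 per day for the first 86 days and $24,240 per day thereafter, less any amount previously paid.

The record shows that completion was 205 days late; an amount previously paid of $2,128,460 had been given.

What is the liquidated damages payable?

First 86 days: 86 × $9,330 = $802,380
Remaining days: (205 − 86) × $24,240 = $2,884,560
Accrued per-day damages: $802,380 + $2,884,560 = $3,686,940
Less amount previously paid: $3,686,940 − $2,128,460 = $1,558,480

$1,558,480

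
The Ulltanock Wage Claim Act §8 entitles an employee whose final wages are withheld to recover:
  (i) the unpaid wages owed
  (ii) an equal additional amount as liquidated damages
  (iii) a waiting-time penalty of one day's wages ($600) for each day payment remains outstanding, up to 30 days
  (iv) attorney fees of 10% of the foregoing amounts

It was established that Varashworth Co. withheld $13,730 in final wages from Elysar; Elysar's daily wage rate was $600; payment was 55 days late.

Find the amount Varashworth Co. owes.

$50,006

Liquidated damages (equal amount): $13,730
Penalty days: min(55, 30) = 30
Waiting-time penalty: 30 × $600 = $18,000
Subtotal: $13,730 + $13,730 + $18,000 = $45,460
Attorney fees: 10% of $45,460 = $4,546
Total award: $45,460 + $4,546 = $50,006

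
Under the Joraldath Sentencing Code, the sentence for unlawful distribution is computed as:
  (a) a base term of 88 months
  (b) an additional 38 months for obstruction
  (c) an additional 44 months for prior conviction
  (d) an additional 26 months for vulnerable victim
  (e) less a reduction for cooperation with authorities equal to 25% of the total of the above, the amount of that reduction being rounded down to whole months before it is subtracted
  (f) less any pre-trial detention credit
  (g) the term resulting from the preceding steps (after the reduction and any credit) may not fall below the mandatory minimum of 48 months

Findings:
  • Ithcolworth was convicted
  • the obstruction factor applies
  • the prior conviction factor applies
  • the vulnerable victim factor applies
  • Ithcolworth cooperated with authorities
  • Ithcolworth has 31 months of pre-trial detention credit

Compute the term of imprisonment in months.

Sentence: 116 months

Obstruction enhancement: +38 months
Prior conviction enhancement: +44 months
Vulnerable victim enhancement: +26 months
Adjusted term: 88 months + 38 months + 44 months + 26 months = 196 months
Cooperation with authorities reduction: 25% of 196 months = 49 months (rounded down)
After reduction: 196 − 49 = 147 months
Less pre-trial detention credit: 147 months − 31 months = 116 months
Minimum 48 months: 116 months meets the minimum, no increase.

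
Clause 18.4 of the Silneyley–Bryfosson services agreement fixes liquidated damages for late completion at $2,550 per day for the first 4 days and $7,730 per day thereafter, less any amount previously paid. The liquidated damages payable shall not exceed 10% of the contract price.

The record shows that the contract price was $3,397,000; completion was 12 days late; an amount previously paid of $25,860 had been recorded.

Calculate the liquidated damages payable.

$46,180

First 4 days: 4 × $2,550 = $10,200
Remaining days: (12 − 4) × $7,730 = $61,840
Accrued per-day damages: $10,200 + $61,840 = $72,040
Less amount previously paid: $72,040 − $25,860 = $46,180
Cap: 10% of $3,397,000 = $339,700
Cap at $339,700: $46,180 is within the cap, no reduction.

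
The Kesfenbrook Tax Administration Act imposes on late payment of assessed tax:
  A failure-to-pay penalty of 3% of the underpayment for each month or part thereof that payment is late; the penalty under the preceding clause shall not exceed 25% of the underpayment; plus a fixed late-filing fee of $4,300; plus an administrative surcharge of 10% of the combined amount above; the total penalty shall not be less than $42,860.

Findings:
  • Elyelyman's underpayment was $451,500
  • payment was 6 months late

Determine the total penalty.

$94,127

Accrued rate: 3% × 6 = 18%, capped at 25% → 18%
Failure-to-pay penalty: 18% of $451,500 = $81,270
Penalty before surcharge: $81,270 + $4,300 = $85,570
Administrative surcharge: 10% of $85,570 = $8,557
Total penalty: $85,570 + $8,557 = $94,127
Minimum $42,860: $94,127 meets the minimum, no increase.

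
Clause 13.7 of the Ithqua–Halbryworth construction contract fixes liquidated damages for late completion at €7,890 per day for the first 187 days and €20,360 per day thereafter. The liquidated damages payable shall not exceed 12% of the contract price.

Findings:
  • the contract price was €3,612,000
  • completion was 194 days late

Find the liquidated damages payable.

First 187 days: 187 × €7,890 = €1,475,430
Remaining days: (194 − 187) × €20,360 = €142,520
Accrued per-day damages: €1,475,430 + €142,520 = €1,617,950
Cap: 12% of €3,612,000 = €433,440
Cap at €433,440: €1,617,950 exceeds the cap → €433,440

€433,440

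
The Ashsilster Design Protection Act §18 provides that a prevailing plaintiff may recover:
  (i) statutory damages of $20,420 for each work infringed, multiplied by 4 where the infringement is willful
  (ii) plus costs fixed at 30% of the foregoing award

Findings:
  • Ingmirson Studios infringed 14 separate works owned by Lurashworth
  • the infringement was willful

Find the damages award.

Statutory damages: 14 × $20,420 = $285,880
Multiplied by 4: 4 × $285,880 = $1,143,520
Costs: 30% of $1,143,520 = $343,056
Award plus costs: $1,143,520 + $343,056 = $1,486,576

Award: $1,486,576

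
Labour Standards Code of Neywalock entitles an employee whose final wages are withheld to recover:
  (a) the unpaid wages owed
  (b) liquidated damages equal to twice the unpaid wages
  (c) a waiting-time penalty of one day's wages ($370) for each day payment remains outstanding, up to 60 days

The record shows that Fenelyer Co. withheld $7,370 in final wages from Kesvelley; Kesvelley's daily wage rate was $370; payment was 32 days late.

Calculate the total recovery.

Doubled: 2 × $7,370 = $14,740
Penalty days: min(32, 60) = 32
Waiting-time penalty: 32 × $370 = $11,840
Total award: $7,370 + $14,740 + $11,840 = $33,950

Total award: $33,950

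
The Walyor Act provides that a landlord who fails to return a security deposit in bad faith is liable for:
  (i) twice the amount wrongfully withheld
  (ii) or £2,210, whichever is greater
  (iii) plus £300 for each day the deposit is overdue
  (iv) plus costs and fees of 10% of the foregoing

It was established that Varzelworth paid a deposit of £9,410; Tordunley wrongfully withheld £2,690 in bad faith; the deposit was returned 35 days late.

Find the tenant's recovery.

Doubled: 2 × £2,690 = £5,380
Minimum £2,210: £5,380 meets the minimum, no increase.
Late-return penalty: 35 × £300 = £10,500
Damages plus late penalty: £5,380 + £10,500 = £15,880
Costs and fees: 10% of £15,880 = £1,588
Total recovery: £15,880 + £1,588 = £17,468

£17,468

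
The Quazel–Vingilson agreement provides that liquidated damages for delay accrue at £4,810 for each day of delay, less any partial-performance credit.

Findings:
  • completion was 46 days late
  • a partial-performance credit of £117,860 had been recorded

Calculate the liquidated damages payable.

£103,400

Per-day damages: 46 × £4,810 = £221,260
Less partial-performance credit: £221,260 − £117,860 = £103,400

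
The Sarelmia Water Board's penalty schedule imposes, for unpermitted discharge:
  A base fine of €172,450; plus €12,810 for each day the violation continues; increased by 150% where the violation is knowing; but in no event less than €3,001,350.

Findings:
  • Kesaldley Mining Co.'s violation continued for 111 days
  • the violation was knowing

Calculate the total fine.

Per-day component: 111 × €12,810 = €1,421,910
Base plus per-day: €172,450 + €1,421,910 = €1,594,360
Enhancement: 150% of €1,594,360 = €2,391,540
Enhanced fine: €1,594,360 + €2,391,540 = €3,985,900
Minimum €3,001,350: €3,985,900 meets the minimum, no increase.

€3,985,900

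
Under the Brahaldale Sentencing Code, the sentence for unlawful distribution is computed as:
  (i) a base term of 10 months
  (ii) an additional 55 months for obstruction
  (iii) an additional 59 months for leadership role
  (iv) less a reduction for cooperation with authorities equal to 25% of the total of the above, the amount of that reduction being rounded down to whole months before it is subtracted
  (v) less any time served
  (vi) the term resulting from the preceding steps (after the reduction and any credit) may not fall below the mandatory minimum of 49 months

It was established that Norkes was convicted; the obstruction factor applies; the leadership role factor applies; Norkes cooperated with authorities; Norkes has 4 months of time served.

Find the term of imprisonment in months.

89 months

Obstruction enhancement: +55 months
Leadership role enhancement: +59 months
Adjusted term: 10 months + 55 months + 59 months = 124 months
Cooperation with authorities reduction: 25% of 124 months = 31 months (rounded down)
After reduction: 124 − 31 = 93 months
Less time served: 93 months − 4 months = 89 months
Minimum 49 months: 89 months meets the minimum, no increase.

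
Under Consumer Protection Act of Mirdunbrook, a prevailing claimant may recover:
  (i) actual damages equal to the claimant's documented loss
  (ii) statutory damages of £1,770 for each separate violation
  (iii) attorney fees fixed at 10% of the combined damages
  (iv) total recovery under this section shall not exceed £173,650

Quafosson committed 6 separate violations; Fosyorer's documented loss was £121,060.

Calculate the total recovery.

Statutory damages: 6 × £1,770 = £10,620
Combined damages: £121,060 + £10,620 = £131,680
Attorney fees: 10% of £131,680 = £13,168
Total before cap: £131,680 + £13,168 = £144,848
Cap at £173,650: £144,848 is within the cap, no reduction.

£144,848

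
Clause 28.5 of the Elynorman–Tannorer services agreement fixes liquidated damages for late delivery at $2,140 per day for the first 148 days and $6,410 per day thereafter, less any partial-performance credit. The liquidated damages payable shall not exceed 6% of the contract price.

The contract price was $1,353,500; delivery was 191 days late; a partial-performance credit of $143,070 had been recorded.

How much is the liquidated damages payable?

First 148 days: 148 × $2,140 = $316,720
Remaining days: (191 − 148) × $6,410 = $275,630
Accrued per-day damages: $316,720 + $275,630 = $592,350
Less partial-performance credit: $592,350 − $143,070 = $449,280
Cap: 6% of $1,353,500 = $81,210
Cap at $81,210: $449,280 exceeds the cap → $81,210

$81,210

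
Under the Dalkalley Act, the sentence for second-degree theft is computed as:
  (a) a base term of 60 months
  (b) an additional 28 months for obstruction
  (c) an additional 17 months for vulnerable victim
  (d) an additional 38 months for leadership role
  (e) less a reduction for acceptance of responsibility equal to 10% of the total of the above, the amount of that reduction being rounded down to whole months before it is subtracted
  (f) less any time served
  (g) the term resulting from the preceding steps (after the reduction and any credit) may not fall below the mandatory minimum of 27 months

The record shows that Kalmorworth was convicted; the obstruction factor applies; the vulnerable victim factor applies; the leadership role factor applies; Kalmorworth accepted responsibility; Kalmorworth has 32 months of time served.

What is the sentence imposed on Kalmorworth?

Obstruction enhancement: +28 months
Vulnerable victim enhancement: +17 months
Leadership role enhancement: +38 months
Adjusted term: 60 months + 28 months + 17 months + 38 months = 143 months
Acceptance of responsibility reduction: 10% of 143 months = 14 months (rounded down)
After reduction: 143 − 14 = 129 months
Less time served: 129 months − 32 months = 97 months
Minimum 27 months: 97 months meets the minimum, no increase.

Sentence: 97 months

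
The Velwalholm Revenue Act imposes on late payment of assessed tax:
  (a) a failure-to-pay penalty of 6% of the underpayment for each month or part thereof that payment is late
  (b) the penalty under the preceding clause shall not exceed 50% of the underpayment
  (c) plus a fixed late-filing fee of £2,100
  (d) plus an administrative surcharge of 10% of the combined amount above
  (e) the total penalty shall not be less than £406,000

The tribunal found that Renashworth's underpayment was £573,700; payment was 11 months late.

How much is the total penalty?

Penalty: £406,000

Accrued rate: 6% × 11 = 66%, capped at 50% → 50%
Failure-to-pay penalty: 50% of £573,700 = £286,850
Penalty before surcharge: £286,850 + £2,100 = £288,950
Administrative surcharge: 10% of £288,950 = £28,895
Total penalty: £288,950 + £28,895 = £317,845
Minimum £406,000: £317,845 is below the minimum → £406,000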